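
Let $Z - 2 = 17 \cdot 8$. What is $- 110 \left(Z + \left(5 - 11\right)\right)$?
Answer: $-14520$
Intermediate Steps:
$Z = 138$ ($Z = 2 + 17 \cdot 8 = 2 + 136 = 138$)
$- 110 \left(Z + \left(5 - 11\right)\right) = - 110 \left(138 + \left(5 - 11\right)\right) = - 110 \left(138 - 6\right) = \left(-110\right) 132 = -14520$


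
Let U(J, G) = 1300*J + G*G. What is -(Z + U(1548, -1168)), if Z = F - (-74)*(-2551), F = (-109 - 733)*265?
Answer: -2964720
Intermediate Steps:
F = -223130 (F = -842*265 = -223130)
U(J, G) = G² + 1300*J (U(J, G) = 1300*J + G² = G² + 1300*J)
Z = -411904 (Z = -223130 - (-74)*(-2551) = -223130 - 1*188774 = -223130 - 188774 = -411904)
-(Z + U(1548, -1168)) = -(-411904 + ((-1168)² + 1300*1548)) = -(-411904 + (1364224 + 2012400)) = -(-411904 + 3376624) = -1*2964720 = -2964720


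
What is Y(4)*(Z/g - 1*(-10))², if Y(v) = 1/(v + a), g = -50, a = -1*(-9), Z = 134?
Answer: 33489/8125 ≈ 4.1217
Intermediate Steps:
a = 9
Y(v) = 1/(9 + v) (Y(v) = 1/(v + 9) = 1/(9 + v))
Y(4)*(Z/g - 1*(-10))² = (134/(-50) - 1*(-10))²/(9 + 4) = (134*(-1/50) + 10)²/13 = (-67/25 + 10)²/13 = (183/25)²/13 = (1/13)*(33489/625) = 33489/8125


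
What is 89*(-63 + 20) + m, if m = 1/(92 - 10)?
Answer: -313813/82 ≈ -3827.0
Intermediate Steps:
m = 1/82 ≈ 0.012195
89*(-63 + 20) + m = 89*(-63 + 20) + 1/82 = 89*(-43) + 1/82 = -3827 + 1/82 = -313813/82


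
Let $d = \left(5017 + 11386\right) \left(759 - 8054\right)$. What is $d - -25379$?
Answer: $-119634506$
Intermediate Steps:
$d = -119659885$ ($d = 16403 \left(-7295\right) = -119659885$)
$d - -25379 = -119659885 - -25379 = -119659885 + 25379 = -119634506$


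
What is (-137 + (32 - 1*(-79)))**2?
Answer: 676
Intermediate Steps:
(-137 + (32 - 1*(-79)))**2 = (-137 + (32 + 79))**2 = (-137 + 111)**2 = (-26)**2 = 676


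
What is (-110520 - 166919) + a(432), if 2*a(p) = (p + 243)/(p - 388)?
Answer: -24413957/88 ≈ -2.7743e+5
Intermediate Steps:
a(p) = (243 + p)/(2*(-388 + p)) (a(p) = ((p + 243)/(p - 388))/2 = ((243 + p)/(-388 + p))/2 = (243 + p)/(2*(-388 + p)))
(-110520 - 166919) + a(432) = (-110520 - 166919) + (243 + 432)/(2*(-388 + 432)) = -277439 + (½)*675/44 = -277439 + (½)*(1/44)*675 = -277439 + 675/88 = -24413957/88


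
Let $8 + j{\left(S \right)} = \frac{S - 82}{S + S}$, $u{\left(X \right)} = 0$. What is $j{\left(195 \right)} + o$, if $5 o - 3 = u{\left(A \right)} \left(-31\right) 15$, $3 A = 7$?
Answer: $- \frac{2773}{390} \approx -7.1103$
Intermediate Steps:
$A = \frac{7}{3}$ ($A = \frac{1}{3} \cdot 7 = \frac{7}{3} \approx 2.3333$)
$j{\left(S \right)} = -8 + \frac{-82 + S}{2 S}$ ($j{\left(S \right)} = -8 + \frac{S - 82}{S + S} = -8 + \frac{-82 + S}{2 S}$)
$o = \frac{3}{5}$ ($o = \frac{3}{5} + \frac{0 \left(-31\right) 15}{5} = \frac{3}{5} + \frac{0 \cdot 15}{5} = \frac{3}{5} + \frac{1}{5} \cdot 0 = \frac{3}{5} + 0 = \frac{3}{5} \approx 0.6$)
$j{\left(195 \right)} + o = \left(- \frac{15}{2} - \frac{41}{195}\right) + \frac{3}{5} = - \frac{3007}{390} + \frac{3}{5} = - \frac{2773}{390}$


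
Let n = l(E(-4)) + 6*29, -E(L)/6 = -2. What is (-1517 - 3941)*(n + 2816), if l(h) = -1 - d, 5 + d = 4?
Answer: -16319420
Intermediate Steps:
d = -1 (d = -5 + 4 = -1)
E(L) = 12 (E(L) = -6*(-2) = 12)
l(h) = 0 (l(h) = -1 - 1*(-1) = -1 + 1 = 0)
n = 174 (n = 0 + 6*29 = 0 + 174 = 174)
(-1517 - 3941)*(n + 2816) = (-1517 - 3941)*(174 + 2816) = -5458*2990 = -16319420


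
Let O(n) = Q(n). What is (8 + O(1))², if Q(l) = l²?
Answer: 81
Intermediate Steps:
O(n) = n²
(8 + O(1))² = (8 + 1²)² = (8 + 1)² = 9² = 81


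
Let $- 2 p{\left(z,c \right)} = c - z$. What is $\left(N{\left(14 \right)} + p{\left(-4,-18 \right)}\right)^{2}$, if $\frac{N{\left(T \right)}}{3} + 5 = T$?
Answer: $1156$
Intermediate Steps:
$N{\left(T \right)} = -15 + 3 T$
$p{\left(z,c \right)} = \frac{z}{2} - \frac{c}{2}$ ($p{\left(z,c \right)} = - \frac{c - z}{2} = \frac{z}{2} - \frac{c}{2}$)
$\left(N{\left(14 \right)} + p{\left(-4,-18 \right)}\right)^{2} = \left(\left(-15 + 3 \cdot 14\right) + \left(\frac{1}{2} \left(-4\right) - -9\right)\right)^{2} = \left(\left(-15 + 42\right) + \left(-2 + 9\right)\right)^{2} = \left(27 + 7\right)^{2} = 34^{2} = 1156$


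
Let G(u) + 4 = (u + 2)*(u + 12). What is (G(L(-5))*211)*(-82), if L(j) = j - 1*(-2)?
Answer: 224926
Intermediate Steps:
L(j) = 2 + j (L(j) = j + 2 = 2 + j)
G(u) = -4 + (2 + u)*(12 + u) (G(u) = -4 + (u + 2)*(u + 12) = -4 + (2 + u)*(12 + u))
(G(L(-5))*211)*(-82) = ((20 + (2 - 5)**2 + 14*(2 - 5))*211)*(-82) = ((20 + (-3)**2 + 14*(-3))*211)*(-82) = ((20 + 9 - 42)*211)*(-82) = -13*211*(-82) = -2743*(-82) = 224926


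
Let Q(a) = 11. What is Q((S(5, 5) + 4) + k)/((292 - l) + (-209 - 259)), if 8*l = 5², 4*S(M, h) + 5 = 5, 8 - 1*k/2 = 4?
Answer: -88/1433 ≈ -0.061410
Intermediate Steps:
k = 8 (k = 16 - 2*4 = 16 - 8 = 8)
S(M, h) = 0 (S(M, h) = -5/4 + (¼)*5 = -5/4 + 5/4 = 0)
l = 25/8 (l = (⅛)*5² = (⅛)*25 = 25/8 ≈ 3.1250)
Q((S(5, 5) + 4) + k)/((292 - l) + (-209 - 259)) = 11/((292 - 1*25/8) + (-209 - 259)) = 11/((292 - 25/8) - 468) = 11/(2311/8 - 468) = 11/(-1433/8) = -8/1433*11 = -88/1433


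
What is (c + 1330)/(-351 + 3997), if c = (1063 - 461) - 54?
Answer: 939/1823 ≈ 0.51509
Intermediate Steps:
c = 548 (c = 602 - 54 = 548)
(c + 1330)/(-351 + 3997) = (548 + 1330)/(-351 + 3997) = 1878/3646 = 1878*(1/3646) = 939/1823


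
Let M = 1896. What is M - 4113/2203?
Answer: 4172775/2203 ≈ 1894.1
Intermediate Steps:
M - 4113/2203 = 1896 - 4113/2203 = 4172775/2203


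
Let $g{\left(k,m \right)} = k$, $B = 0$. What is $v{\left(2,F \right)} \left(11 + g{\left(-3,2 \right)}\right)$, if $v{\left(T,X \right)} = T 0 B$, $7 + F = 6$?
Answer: $0$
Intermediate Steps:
$F = -1$ ($F = -7 + 6 = -1$)
$v{\left(T,X \right)} = 0$ ($v{\left(T,X \right)} = T 0 \cdot 0 = 0 \cdot 0 = 0$)
$v{\left(2,F \right)} \left(11 + g{\left(-3,2 \right)}\right) = 0 \left(11 - 3\right) = 0 \cdot 8 = 0$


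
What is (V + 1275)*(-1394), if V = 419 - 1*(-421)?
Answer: -2948310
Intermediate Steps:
V = 840 (V = 419 + 421 = 840)
(V + 1275)*(-1394) = (840 + 1275)*(-1394) = 2115*(-1394) = -2948310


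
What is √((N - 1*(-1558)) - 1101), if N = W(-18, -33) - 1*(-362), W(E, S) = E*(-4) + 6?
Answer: √897 ≈ 29.950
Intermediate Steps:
W(E, S) = 6 - 4*E (W(E, S) = -4*E + 6 = 6 - 4*E)
N = 440 (N = (6 - 4*(-18)) - 1*(-362) = (6 + 72) + 362 = 78 + 362 = 440)
√((N - 1*(-1558)) - 1101) = √((440 - 1*(-1558)) - 1101) = √((440 + 1558) - 1101) = √(1998 - 1101) = √897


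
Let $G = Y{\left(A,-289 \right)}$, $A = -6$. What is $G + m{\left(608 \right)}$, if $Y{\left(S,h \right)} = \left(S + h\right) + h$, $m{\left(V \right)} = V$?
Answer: $24$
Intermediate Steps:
$Y{\left(S,h \right)} = S + 2 h$
$G = -584$ ($G = -6 + 2 \left(-289\right) = -6 - 578 = -584$)
$G + m{\left(608 \right)} = -584 + 608 = 24$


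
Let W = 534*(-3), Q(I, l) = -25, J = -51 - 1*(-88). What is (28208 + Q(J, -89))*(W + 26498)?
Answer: 701643968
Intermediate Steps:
J = 37 (J = -51 + 88 = 37)
W = -1602
(28208 + Q(J, -89))*(W + 26498) = (28208 - 25)*(-1602 + 26498) = 28183*24896 = 701643968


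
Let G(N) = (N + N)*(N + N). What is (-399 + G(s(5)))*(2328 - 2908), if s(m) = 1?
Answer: 229100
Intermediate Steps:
G(N) = 4*N² (G(N) = (2*N)*(2*N) = 4*N²)
(-399 + G(s(5)))*(2328 - 2908) = (-399 + 4*1²)*(2328 - 2908) = (-399 + 4*1)*(-580) = (-399 + 4)*(-580) = -395*(-580) = 229100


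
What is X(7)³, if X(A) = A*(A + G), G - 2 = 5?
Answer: 941192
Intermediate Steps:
G = 7 (G = 2 + 5 = 7)
X(A) = A*(7 + A) (X(A) = A*(A + 7) = A*(7 + A))
X(7)³ = (7*(7 + 7))³ = (7*14)³ = 98³ = 941192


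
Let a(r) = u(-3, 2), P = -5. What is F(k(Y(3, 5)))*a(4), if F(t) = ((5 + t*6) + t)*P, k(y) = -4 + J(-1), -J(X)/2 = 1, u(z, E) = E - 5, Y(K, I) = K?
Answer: -555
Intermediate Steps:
u(z, E) = -5 + E
a(r) = -3 (a(r) = -5 + 2 = -3)
J(X) = -2 (J(X) = -2*1 = -2)
k(y) = -6 (k(y) = -4 - 2 = -6)
F(t) = -25 - 35*t (F(t) = ((5 + t*6) + t)*(-5) = ((5 + 6*t) + t)*(-5) = (5 + 7*t)*(-5) = -25 - 35*t)
F(k(Y(3, 5)))*a(4) = (-25 - 35*(-6))*(-3) = (-25 + 210)*(-3) = 185*(-3) = -555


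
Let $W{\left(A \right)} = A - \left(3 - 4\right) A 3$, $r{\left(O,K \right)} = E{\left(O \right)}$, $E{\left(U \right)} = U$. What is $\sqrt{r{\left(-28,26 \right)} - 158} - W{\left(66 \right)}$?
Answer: $-264 + i \sqrt{186} \approx -264.0 + 13.638 i$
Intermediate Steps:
$r{\left(O,K \right)} = O$
$W{\left(A \right)} = 4 A$ ($W{\left(A \right)} = A - \left(3 - 4\right) A 3 = A - - A 3 = A - - 3 A = A + 3 A = 4 A$)
$\sqrt{r{\left(-28,26 \right)} - 158} - W{\left(66 \right)} = \sqrt{-28 - 158} - 4 \cdot 66 = \sqrt{-186} - 264 = i \sqrt{186} - 264 = -264 + i \sqrt{186}$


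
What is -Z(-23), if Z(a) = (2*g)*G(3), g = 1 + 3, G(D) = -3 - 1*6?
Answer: 72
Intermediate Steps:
G(D) = -9 (G(D) = -3 - 6 = -9)
g = 4
Z(a) = -72 (Z(a) = (2*4)*(-9) = 8*(-9) = -72)
-Z(-23) = -1*(-72) = 72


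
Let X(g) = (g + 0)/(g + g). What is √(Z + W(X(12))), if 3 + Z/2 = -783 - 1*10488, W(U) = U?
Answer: I*√90190/2 ≈ 150.16*I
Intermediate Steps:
X(g) = ½ (X(g) = g/((2*g)) = g*(1/(2*g)) = ½)
Z = -22548 (Z = -6 + 2*(-783 - 1*10488) = -6 + 2*(-783 - 10488) = -6 + 2*(-11271) = -6 - 22542 = -22548)
√(Z + W(X(12))) = √(-22548 + ½) = √(-45095/2) = I*√90190/2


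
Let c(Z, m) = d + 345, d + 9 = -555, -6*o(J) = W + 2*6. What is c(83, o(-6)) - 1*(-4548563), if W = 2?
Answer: 4548344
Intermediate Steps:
o(J) = -7/3 (o(J) = -(2 + 2*6)/6 = -(2 + 12)/6 = -⅙*14 = -7/3)
d = -564 (d = -9 - 555 = -564)
c(Z, m) = -219 (c(Z, m) = -564 + 345 = -219)
c(83, o(-6)) - 1*(-4548563) = -219 - 1*(-4548563) = -219 + 4548563 = 4548344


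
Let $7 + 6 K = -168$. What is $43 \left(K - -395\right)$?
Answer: $\frac{94385}{6} \approx 15731.0$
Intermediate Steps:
$K = - \frac{175}{6}$ ($K = - \frac{7}{6} + \frac{1}{6} \left(-168\right) = - \frac{7}{6} - 28 = - \frac{175}{6} \approx -29.167$)
$43 \left(K - -395\right) = 43 \left(- \frac{175}{6} - -395\right) = 43 \left(- \frac{175}{6} + 395\right) = 43 \cdot \frac{2195}{6} = \frac{94385}{6}$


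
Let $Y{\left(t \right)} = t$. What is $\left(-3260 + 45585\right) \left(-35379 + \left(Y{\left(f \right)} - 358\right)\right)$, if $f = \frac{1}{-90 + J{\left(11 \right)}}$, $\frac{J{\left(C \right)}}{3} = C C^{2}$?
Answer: $- \frac{5903554910750}{3903} \approx -1.5126 \cdot 10^{9}$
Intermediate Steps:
$J{\left(C \right)} = 3 C^{3}$ ($J{\left(C \right)} = 3 C C^{2} = 3 C^{3}$)
$f = \frac{1}{3903}$ ($f = \frac{1}{-90 + 3 \cdot 11^{3}} = \frac{1}{-90 + 3 \cdot 1331} = \frac{1}{-90 + 3993} = \frac{1}{3903} \approx 0.00025621$)
$\left(-3260 + 45585\right) \left(-35379 + \left(Y{\left(f \right)} - 358\right)\right) = \left(-3260 + 45585\right) \left(-35379 + \left(\frac{1}{3903} - 358\right)\right) = 42325 \left(-35379 - \frac{1397273}{3903}\right) = 42325 \left(- \frac{139481510}{3903}\right) = - \frac{5903554910750}{3903}$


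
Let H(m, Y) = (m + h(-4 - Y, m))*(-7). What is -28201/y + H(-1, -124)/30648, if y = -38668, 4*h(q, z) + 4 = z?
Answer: 288304423/395032288 ≈ 0.72983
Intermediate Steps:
h(q, z) = -1 + z/4
H(m, Y) = 7 - 35*m/4 (H(m, Y) = (m + (-1 + m/4))*(-7) = (-1 + 5*m/4)*(-7) = 7 - 35*m/4)
-28201/y + H(-1, -124)/30648 = -28201/(-38668) + (7 - 35/4*(-1))/30648 = -28201*(-1/38668) + (7 + 35/4)*(1/30648) = 28201/38668 + (63/4)*(1/30648) = 28201/38668 + 21/40864 = 288304423/395032288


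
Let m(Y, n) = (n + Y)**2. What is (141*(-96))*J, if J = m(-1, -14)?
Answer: -3045600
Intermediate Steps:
m(Y, n) = (Y + n)**2
J = 225 (J = (-1 - 14)**2 = (-15)**2 = 225)
(141*(-96))*J = (141*(-96))*225 = -13536*225 = -3045600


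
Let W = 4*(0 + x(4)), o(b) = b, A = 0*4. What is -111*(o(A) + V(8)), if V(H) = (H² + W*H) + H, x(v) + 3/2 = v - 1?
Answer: -13320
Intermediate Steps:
x(v) = -5/2 + v (x(v) = -3/2 + (v - 1) = -3/2 + (-1 + v) = -5/2 + v)
A = 0
W = 6 (W = 4*(0 + (-5/2 + 4)) = 4*(0 + 3/2) = 4*(3/2) = 6)
V(H) = H² + 7*H (V(H) = (H² + 6*H) + H = H² + 7*H)
-111*(o(A) + V(8)) = -111*(0 + 8*(7 + 8)) = -111*(0 + 8*15) = -111*(0 + 120) = -111*120 = -13320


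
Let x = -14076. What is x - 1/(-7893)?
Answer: -111101867/7893 ≈ -14076.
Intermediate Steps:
x - 1/(-7893) = -14076 - 1/(-7893) = -14076 - 1*(-1/7893) = -14076 + 1/7893 = -111101867/7893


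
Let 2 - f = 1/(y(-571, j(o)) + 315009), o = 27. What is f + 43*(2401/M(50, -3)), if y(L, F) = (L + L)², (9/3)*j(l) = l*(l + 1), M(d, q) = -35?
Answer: -23864990852/8095865 ≈ -2947.8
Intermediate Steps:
j(l) = l*(1 + l)/3 (j(l) = (l*(l + 1))/3 = (l*(1 + l))/3 = l*(1 + l)/3)
y(L, F) = 4*L² (y(L, F) = (2*L)² = 4*L²)
f = 3238345/1619173 (f = 2 - 1/(4*(-571)² + 315009) = 2 - 1/(4*326041 + 315009) = 2 - 1/(1304164 + 315009) = 2 - 1/1619173 = 3238345/1619173 ≈ 2.0000)
f + 43*(2401/M(50, -3)) = 3238345/1619173 + 43*(2401/(-35)) = 3238345/1619173 + 43*(2401*(-1/35)) = 3238345/1619173 + 43*(-343/5) = 3238345/1619173 - 14749/5 = -23864990852/8095865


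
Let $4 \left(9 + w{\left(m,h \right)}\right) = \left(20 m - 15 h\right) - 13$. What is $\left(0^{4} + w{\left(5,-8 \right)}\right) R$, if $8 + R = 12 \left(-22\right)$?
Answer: $-11628$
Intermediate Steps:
$R = -272$ ($R = -8 + 12 \left(-22\right) = -8 - 264 = -272$)
$w{\left(m,h \right)} = - \frac{49}{4} + 5 m - \frac{15 h}{4}$ ($w{\left(m,h \right)} = -9 + \frac{\left(20 m - 15 h\right) - 13}{4} = -9 + \frac{\left(- 15 h + 20 m\right) - 13}{4} = -9 + \frac{-13 - 15 h + 20 m}{4} = -9 - \left(\frac{13}{4} - 5 m + \frac{15 h}{4}\right) = - \frac{49}{4} + 5 m - \frac{15 h}{4}$)
$\left(0^{4} + w{\left(5,-8 \right)}\right) R = \left(0^{4} - - \frac{171}{4}\right) \left(-272\right) = \left(0 + \left(- \frac{49}{4} + 25 + 30\right)\right) \left(-272\right) = \left(0 + \frac{171}{4}\right) \left(-272\right) = \frac{171}{4} \left(-272\right) = -11628$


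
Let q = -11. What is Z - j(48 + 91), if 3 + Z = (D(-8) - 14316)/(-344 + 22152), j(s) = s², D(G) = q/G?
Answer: -3371456853/174464 ≈ -19325.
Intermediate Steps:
D(G) = -11/G
Z = -637909/174464 (Z = -3 + (-11/(-8) - 14316)/(-344 + 22152) = -3 + (-11*(-⅛) - 14316)/21808 = -3 + (11/8 - 14316)*(1/21808) = -3 - 114517/8*1/21808 = -3 - 114517/174464 = -637909/174464 ≈ -3.6564)
Z - j(48 + 91) = -637909/174464 - (48 + 91)² = -637909/174464 - 1*139² = -637909/174464 - 1*19321 = -637909/174464 - 19321 = -3371456853/174464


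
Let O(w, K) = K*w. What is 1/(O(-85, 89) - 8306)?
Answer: -1/15871 ≈ -6.3008e-5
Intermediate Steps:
1/(O(-85, 89) - 8306) = 1/(89*(-85) - 8306) = 1/(-7565 - 8306) = 1/(-15871) = -1/15871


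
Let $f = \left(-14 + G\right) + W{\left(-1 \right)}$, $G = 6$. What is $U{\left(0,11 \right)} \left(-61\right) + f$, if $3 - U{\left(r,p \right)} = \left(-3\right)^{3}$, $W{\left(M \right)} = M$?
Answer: $-1839$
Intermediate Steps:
$U{\left(r,p \right)} = 30$ ($U{\left(r,p \right)} = 3 - \left(-3\right)^{3} = 3 - -27 = 3 + 27 = 30$)
$f = -9$ ($f = \left(-14 + 6\right) - 1 = -8 - 1 = -9$)
$U{\left(0,11 \right)} \left(-61\right) + f = 30 \left(-61\right) - 9 = -1830 - 9 = -1839$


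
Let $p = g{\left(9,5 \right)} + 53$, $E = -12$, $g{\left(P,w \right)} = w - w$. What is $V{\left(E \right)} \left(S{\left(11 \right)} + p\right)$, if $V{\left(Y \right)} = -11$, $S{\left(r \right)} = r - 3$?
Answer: $-671$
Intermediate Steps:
$S{\left(r \right)} = -3 + r$
$g{\left(P,w \right)} = 0$
$p = 53$ ($p = 0 + 53 = 53$)
$V{\left(E \right)} \left(S{\left(11 \right)} + p\right) = - 11 \left(\left(-3 + 11\right) + 53\right) = - 11 \left(8 + 53\right) = \left(-11\right) 61 = -671$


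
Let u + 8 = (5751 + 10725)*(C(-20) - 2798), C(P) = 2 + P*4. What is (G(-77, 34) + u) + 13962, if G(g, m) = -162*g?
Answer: -47358548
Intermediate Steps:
C(P) = 2 + 4*P
u = -47384984 (u = -8 + (5751 + 10725)*((2 + 4*(-20)) - 2798) = -8 + 16476*((2 - 80) - 2798) = -8 + 16476*(-78 - 2798) = -8 + 16476*(-2876) = -8 - 47384976 = -47384984)
(G(-77, 34) + u) + 13962 = (-162*(-77) - 47384984) + 13962 = (12474 - 47384984) + 13962 = -47372510 + 13962 = -47358548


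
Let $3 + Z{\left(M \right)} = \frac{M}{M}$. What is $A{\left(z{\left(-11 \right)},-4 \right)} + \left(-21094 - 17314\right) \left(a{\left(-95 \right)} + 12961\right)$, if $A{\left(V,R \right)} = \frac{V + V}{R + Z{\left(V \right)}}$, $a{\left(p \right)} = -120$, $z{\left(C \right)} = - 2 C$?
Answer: $- \frac{1479591406}{3} \approx -4.932 \cdot 10^{8}$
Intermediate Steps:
$Z{\left(M \right)} = -2$ ($Z{\left(M \right)} = -3 + \frac{M}{M} = -3 + 1 = -2$)
$A{\left(V,R \right)} = \frac{2 V}{-2 + R}$ ($A{\left(V,R \right)} = \frac{V + V}{R - 2} = \frac{2 V}{-2 + R}$)
$A{\left(z{\left(-11 \right)},-4 \right)} + \left(-21094 - 17314\right) \left(a{\left(-95 \right)} + 12961\right) = \frac{2 \left(\left(-2\right) \left(-11\right)\right)}{-2 - 4} + \left(-21094 - 17314\right) \left(-120 + 12961\right) = 2 \cdot 22 \frac{1}{-6} - 493197128 = 2 \cdot 22 \left(- \frac{1}{6}\right) - 493197128 = - \frac{22}{3} - 493197128 = - \frac{1479591406}{3}$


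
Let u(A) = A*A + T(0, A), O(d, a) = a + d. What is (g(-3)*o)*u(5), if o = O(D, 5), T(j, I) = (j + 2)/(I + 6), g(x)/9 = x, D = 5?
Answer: -74790/11 ≈ -6799.1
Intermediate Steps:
g(x) = 9*x
T(j, I) = (2 + j)/(6 + I)
o = 10 (o = 5 + 5 = 10)
u(A) = A² + 2/(6 + A) (u(A) = A*A + (2 + 0)/(6 + A) = A² + 2/(6 + A))
(g(-3)*o)*u(5) = ((9*(-3))*10)*((2 + 5²*(6 + 5))/(6 + 5)) = (-27*10)*((2 + 25*11)/11) = -270*(2 + 275)/11 = -270*277/11 = -74790/11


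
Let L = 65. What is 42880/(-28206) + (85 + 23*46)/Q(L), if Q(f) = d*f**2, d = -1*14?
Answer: -1284295729/834192450 ≈ -1.5396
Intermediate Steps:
d = -14
Q(f) = -14*f**2
42880/(-28206) + (85 + 23*46)/Q(L) = 42880/(-28206) + (85 + 23*46)/((-14*65**2)) = 42880*(-1/28206) + (85 + 1058)/((-14*4225)) = -21440/14103 + 1143/(-59150) = -21440/14103 + 1143*(-1/59150) = -21440/14103 - 1143/59150 = -1284295729/834192450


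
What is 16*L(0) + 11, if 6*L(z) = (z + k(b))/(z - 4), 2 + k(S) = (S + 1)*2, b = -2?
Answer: 41/3 ≈ 13.667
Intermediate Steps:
k(S) = 2*S (k(S) = -2 + (S + 1)*2 = -2 + (1 + S)*2 = -2 + (2 + 2*S) = 2*S)
L(z) = 1/6 (L(z) = ((z + 2*(-2))/(z - 4))/6 = ((z - 4)/(-4 + z))/6 = ((-4 + z)/(-4 + z))/6 = (1/6)*1 = 1/6)
16*L(0) + 11 = 16*(1/6) + 11 = 8/3 + 11 = 41/3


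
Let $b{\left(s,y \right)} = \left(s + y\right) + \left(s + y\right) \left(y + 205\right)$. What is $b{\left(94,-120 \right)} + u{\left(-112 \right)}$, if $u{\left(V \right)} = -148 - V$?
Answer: $-2272$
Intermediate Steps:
$b{\left(s,y \right)} = s + y + \left(205 + y\right) \left(s + y\right)$ ($b{\left(s,y \right)} = \left(s + y\right) + \left(s + y\right) \left(205 + y\right) = \left(s + y\right) + \left(205 + y\right) \left(s + y\right) = s + y + \left(205 + y\right) \left(s + y\right)$)
$b{\left(94,-120 \right)} + u{\left(-112 \right)} = \left(\left(-120\right)^{2} + 206 \cdot 94 + 206 \left(-120\right) + 94 \left(-120\right)\right) - 36 = \left(14400 + 19364 - 24720 - 11280\right) + \left(-148 + 112\right) = -2236 - 36 = -2272$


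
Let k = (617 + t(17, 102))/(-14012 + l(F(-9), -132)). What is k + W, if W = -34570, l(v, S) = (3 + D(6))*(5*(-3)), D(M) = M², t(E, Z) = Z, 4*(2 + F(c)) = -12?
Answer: -504619009/14597 ≈ -34570.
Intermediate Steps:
F(c) = -5 (F(c) = -2 + (¼)*(-12) = -2 - 3 = -5)
l(v, S) = -585 (l(v, S) = (3 + 6²)*(5*(-3)) = (3 + 36)*(-15) = 39*(-15) = -585)
k = -719/14597 (k = (617 + 102)/(-14012 - 585) = 719/(-14597) = 719*(-1/14597) = -719/14597 ≈ -0.049257)
k + W = -719/14597 - 34570 = -504619009/14597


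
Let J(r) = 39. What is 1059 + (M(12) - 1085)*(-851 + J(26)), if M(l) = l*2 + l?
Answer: 852847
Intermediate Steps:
M(l) = 3*l (M(l) = 2*l + l = 3*l)
1059 + (M(12) - 1085)*(-851 + J(26)) = 1059 + (3*12 - 1085)*(-851 + 39) = 1059 + (36 - 1085)*(-812) = 1059 - 1049*(-812) = 1059 + 851788 = 852847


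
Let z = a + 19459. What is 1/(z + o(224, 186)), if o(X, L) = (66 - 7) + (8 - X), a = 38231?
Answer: 1/57533 ≈ 1.7381e-5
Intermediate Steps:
o(X, L) = 67 - X (o(X, L) = 59 + (8 - X) = 67 - X)
z = 57690 (z = 38231 + 19459 = 57690)
1/(z + o(224, 186)) = 1/(57690 + (67 - 1*224)) = 1/(57690 + (67 - 224)) = 1/(57690 - 157) = 1/57533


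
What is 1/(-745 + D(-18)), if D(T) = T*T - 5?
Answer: -1/426 ≈ -0.0023474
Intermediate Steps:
D(T) = -5 + T**2 (D(T) = T**2 - 5 = -5 + T**2)
1/(-745 + D(-18)) = 1/(-745 + (-5 + (-18)**2)) = 1/(-745 + (-5 + 324)) = 1/(-745 + 319) = 1/(-426) = -1/426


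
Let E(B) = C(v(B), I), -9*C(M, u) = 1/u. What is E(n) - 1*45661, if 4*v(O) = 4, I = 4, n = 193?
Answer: -1643797/36 ≈ -45661.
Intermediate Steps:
v(O) = 1 (v(O) = (1/4)*4 = 1)
C(M, u) = -1/(9*u)
E(B) = -1/36 (E(B) = -1/9/4 = -1/9*1/4 = -1/36)
E(n) - 1*45661 = -1/36 - 1*45661 = -1/36 - 45661 = -1643797/36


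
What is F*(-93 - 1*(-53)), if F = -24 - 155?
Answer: 7160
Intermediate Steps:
F = -179
F*(-93 - 1*(-53)) = -179*(-93 - 1*(-53)) = -179*(-93 + 53) = -179*(-40) = 7160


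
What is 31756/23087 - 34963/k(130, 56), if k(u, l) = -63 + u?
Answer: -805063129/1546829 ≈ -520.46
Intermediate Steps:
31756/23087 - 34963/k(130, 56) = 31756/23087 - 34963/(-63 + 130) = 31756*(1/23087) - 34963/67 = 31756/23087 - 34963*1/67 = 31756/23087 - 34963/67 = -805063129/1546829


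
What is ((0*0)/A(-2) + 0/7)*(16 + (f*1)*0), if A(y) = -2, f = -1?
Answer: 0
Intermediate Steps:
((0*0)/A(-2) + 0/7)*(16 + (f*1)*0) = ((0*0)/(-2) + 0/7)*(16 - 1*1*0) = (0*(-½) + 0*(⅐))*(16 - 1*0) = (0 + 0)*(16 + 0) = 0*16 = 0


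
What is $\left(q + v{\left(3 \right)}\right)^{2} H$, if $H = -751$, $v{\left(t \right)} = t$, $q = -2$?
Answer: $-751$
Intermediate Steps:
$\left(q + v{\left(3 \right)}\right)^{2} H = \left(-2 + 3\right)^{2} \left(-751\right) = 1^{2} \left(-751\right) = 1 \left(-751\right) = -751$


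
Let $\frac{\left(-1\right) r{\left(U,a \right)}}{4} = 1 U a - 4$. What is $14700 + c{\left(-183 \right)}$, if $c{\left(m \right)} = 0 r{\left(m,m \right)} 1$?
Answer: $14700$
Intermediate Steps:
$r{\left(U,a \right)} = 16 - 4 U a$ ($r{\left(U,a \right)} = - 4 \left(1 U a - 4\right) = - 4 \left(U a - 4\right) = - 4 \left(-4 + U a\right) = 16 - 4 U a$)
$c{\left(m \right)} = 0$ ($c{\left(m \right)} = 0 \left(16 - 4 m m\right) 1 = 0 \left(16 - 4 m^{2}\right) 1 = 0 \cdot 1 = 0$)
$14700 + c{\left(-183 \right)} = 14700 + 0 = 14700$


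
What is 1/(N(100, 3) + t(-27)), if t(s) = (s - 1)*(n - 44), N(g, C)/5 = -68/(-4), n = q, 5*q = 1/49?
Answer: 35/46091 ≈ 0.00075937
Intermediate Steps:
q = 1/245 (q = (⅕)/49 = (⅕)*(1/49) = 1/245 ≈ 0.0040816)
n = 1/245 ≈ 0.0040816
N(g, C) = 85 (N(g, C) = 5*(-68/(-4)) = 5*(-68*(-¼)) = 5*17 = 85)
t(s) = 10779/245 - 10779*s/245 (t(s) = (s - 1)*(1/245 - 44) = (-1 + s)*(-10779/245) = 10779/245 - 10779*s/245)
1/(N(100, 3) + t(-27)) = 1/(85 + (10779/245 - 10779/245*(-27))) = 1/(85 + (10779/245 + 291033/245)) = 1/(85 + 43116/35) = 1/(46091/35) = 35/46091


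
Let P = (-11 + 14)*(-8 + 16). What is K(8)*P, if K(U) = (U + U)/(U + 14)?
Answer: 192/11 ≈ 17.455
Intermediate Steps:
K(U) = 2*U/(14 + U) (K(U) = (2*U)/(14 + U) = 2*U/(14 + U))
P = 24 (P = 3*8 = 24)
K(8)*P = (2*8/(14 + 8))*24 = (2*8/22)*24 = (2*8*(1/22))*24 = (8/11)*24 = 192/11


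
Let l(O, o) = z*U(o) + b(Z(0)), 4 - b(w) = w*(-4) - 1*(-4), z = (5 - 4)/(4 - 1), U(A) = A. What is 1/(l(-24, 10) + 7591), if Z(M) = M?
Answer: 3/22783 ≈ 0.00013168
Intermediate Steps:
z = ⅓ (z = 1/3 = 1*(⅓) = ⅓ ≈ 0.33333)
b(w) = 4*w (b(w) = 4 - (w*(-4) - 1*(-4)) = 4 - (-4*w + 4) = 4 - (4 - 4*w) = 4 + (-4 + 4*w) = 4*w)
l(O, o) = o/3 (l(O, o) = o/3 + 4*0 = o/3 + 0 = o/3)
1/(l(-24, 10) + 7591) = 1/((⅓)*10 + 7591) = 1/(10/3 + 7591) = 1/(22783/3) = 3/22783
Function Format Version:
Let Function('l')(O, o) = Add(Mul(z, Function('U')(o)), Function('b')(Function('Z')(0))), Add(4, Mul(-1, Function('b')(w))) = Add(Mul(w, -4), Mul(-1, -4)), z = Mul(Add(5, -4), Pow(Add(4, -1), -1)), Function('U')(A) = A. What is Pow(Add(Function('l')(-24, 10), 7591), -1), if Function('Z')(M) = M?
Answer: Rational(3, 22783) ≈ 0.00013168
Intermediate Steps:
z = Rational(1, 3) (z = Mul(1, Pow(3, -1)) = Mul(1, Rational(1, 3)) = Rational(1, 3) ≈ 0.33333)
Function('b')(w) = Mul(4, w) (Function('b')(w) = Add(4, Mul(-1, Add(Mul(w, -4), Mul(-1, -4)))) = Add(4, Mul(-1, Add(Mul(-4, w), 4))) = Add(4, Mul(-1, Add(4, Mul(-4, w)))) = Add(4, Add(-4, Mul(4, w))) = Mul(4, w))
Function('l')(O, o) = Mul(Rational(1, 3), o) (Function('l')(O, o) = Add(Mul(Rational(1, 3), o), Mul(4, 0)) = Add(Mul(Rational(1, 3), o), 0) = Mul(Rational(1, 3), o))
Pow(Add(Function('l')(-24, 10), 7591), -1) = Pow(Add(Mul(Rational(1, 3), 10), 7591), -1) = Pow(Add(Rational(10, 3), 7591), -1) = Pow(Rational(22783, 3), -1) = Rational(3, 22783)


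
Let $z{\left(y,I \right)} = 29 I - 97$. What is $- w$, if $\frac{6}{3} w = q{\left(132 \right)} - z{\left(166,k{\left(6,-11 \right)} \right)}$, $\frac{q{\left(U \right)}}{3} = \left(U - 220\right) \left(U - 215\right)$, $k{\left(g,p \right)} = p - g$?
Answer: $-11251$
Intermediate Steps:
$z{\left(y,I \right)} = -97 + 29 I$
$q{\left(U \right)} = 3 \left(-220 + U\right) \left(-215 + U\right)$ ($q{\left(U \right)} = 3 \left(U - 220\right) \left(U - 215\right) = 3 \left(-220 + U\right) \left(-215 + U\right)$)
$w = 11251$ ($w = \frac{\left(141900 - 172260 + 3 \cdot 132^{2}\right) - \left(-97 + 29 \left(-11 - 6\right)\right)}{2} = \frac{\left(141900 - 172260 + 3 \cdot 17424\right) - \left(-97 + 29 \left(-11 - 6\right)\right)}{2} = \frac{\left(141900 - 172260 + 52272\right) - \left(-97 + 29 \left(-17\right)\right)}{2} = \frac{21912 - \left(-97 - 493\right)}{2} = \frac{21912 - -590}{2} = \frac{21912 + 590}{2} = \frac{1}{2} \cdot 22502 = 11251$)
$- w = \left(-1\right) 11251 = -11251$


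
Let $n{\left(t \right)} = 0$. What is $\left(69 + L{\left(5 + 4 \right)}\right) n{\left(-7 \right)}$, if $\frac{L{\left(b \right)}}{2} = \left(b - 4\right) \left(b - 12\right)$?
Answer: $0$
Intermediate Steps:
$L{\left(b \right)} = 2 \left(-12 + b\right) \left(-4 + b\right)$ ($L{\left(b \right)} = 2 \left(b - 4\right) \left(b - 12\right) = 2 \left(b - 4\right) \left(-12 + b\right) = 2 \left(-4 + b\right) \left(-12 + b\right) = 2 \left(-12 + b\right) \left(-4 + b\right)$)
$\left(69 + L{\left(5 + 4 \right)}\right) n{\left(-7 \right)} = \left(69 + \left(96 - 32 \left(5 + 4\right) + 2 \left(5 + 4\right)^{2}\right)\right) 0 = \left(69 + \left(96 - 288 + 2 \cdot 9^{2}\right)\right) 0 = \left(69 + \left(96 - 288 + 2 \cdot 81\right)\right) 0 = \left(69 + \left(96 - 288 + 162\right)\right) 0 = \left(69 - 30\right) 0 = 39 \cdot 0 = 0$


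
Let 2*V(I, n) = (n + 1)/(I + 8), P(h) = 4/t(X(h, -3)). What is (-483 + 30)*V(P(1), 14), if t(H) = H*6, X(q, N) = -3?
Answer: -12231/28 ≈ -436.82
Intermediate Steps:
t(H) = 6*H
P(h) = -2/9 (P(h) = 4/((6*(-3))) = 4/(-18) = 4*(-1/18) = -2/9)
V(I, n) = (1 + n)/(2*(8 + I)) (V(I, n) = ((n + 1)/(I + 8))/2 = ((1 + n)/(8 + I))/2 = (1 + n)/(2*(8 + I)))
(-483 + 30)*V(P(1), 14) = (-483 + 30)*((1 + 14)/(2*(8 - 2/9))) = -453*15/(2*70/9) = -453*9*15/(2*70) = -453*27/28 = -12231/28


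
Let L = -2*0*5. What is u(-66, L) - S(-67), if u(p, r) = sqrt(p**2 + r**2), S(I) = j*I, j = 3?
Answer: 267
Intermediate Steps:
S(I) = 3*I
L = 0 (L = 0*5 = 0)
u(-66, L) - S(-67) = sqrt((-66)**2 + 0**2) - 3*(-67) = sqrt(4356 + 0) - 1*(-201) = sqrt(4356) + 201 = 66 + 201 = 267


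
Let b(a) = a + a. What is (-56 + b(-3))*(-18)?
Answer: 1116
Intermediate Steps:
b(a) = 2*a
(-56 + b(-3))*(-18) = (-56 + 2*(-3))*(-18) = (-56 - 6)*(-18) = -62*(-18) = 1116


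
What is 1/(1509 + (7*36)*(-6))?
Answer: -⅓ ≈ -0.33333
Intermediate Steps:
1/(1509 + (7*36)*(-6)) = 1/(1509 + 252*(-6)) = 1/(1509 - 1512) = 1/(-3) = -⅓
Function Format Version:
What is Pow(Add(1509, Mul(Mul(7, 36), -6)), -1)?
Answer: Rational(-1, 3) ≈ -0.33333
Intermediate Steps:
Pow(Add(1509, Mul(Mul(7, 36), -6)), -1) = Pow(Add(1509, Mul(252, -6)), -1) = Pow(Add(1509, -1512), -1) = Pow(-3, -1) = Rational(-1, 3)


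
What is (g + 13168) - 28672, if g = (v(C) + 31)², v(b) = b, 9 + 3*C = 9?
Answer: -14543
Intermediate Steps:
C = 0 (C = -3 + (⅓)*9 = -3 + 3 = 0)
g = 961 (g = (0 + 31)² = 31² = 961)
(g + 13168) - 28672 = (961 + 13168) - 28672 = 14129 - 28672 = -14543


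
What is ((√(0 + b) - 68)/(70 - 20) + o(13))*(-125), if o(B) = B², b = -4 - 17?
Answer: -20955 - 5*I*√21/2 ≈ -20955.0 - 11.456*I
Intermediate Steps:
b = -21
((√(0 + b) - 68)/(70 - 20) + o(13))*(-125) = ((√(0 - 21) - 68)/(70 - 20) + 13²)*(-125) = ((√(-21) - 68)/50 + 169)*(-125) = ((I*√21 - 68)*(1/50) + 169)*(-125) = ((-68 + I*√21)*(1/50) + 169)*(-125) = ((-34/25 + I*√21/50) + 169)*(-125) = (4191/25 + I*√21/50)*(-125) = -20955 - 5*I*√21/2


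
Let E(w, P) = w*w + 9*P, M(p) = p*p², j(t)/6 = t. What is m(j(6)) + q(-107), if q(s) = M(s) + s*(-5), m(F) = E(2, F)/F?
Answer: -11020490/9 ≈ -1.2245e+6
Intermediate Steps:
j(t) = 6*t
M(p) = p³
E(w, P) = w² + 9*P
m(F) = (4 + 9*F)/F (m(F) = (2² + 9*F)/F = (4 + 9*F)/F)
q(s) = s³ - 5*s (q(s) = s³ + s*(-5) = s³ - 5*s)
m(j(6)) + q(-107) = (9 + 4/((6*6))) - 107*(-5 + (-107)²) = (9 + 4/36) - 107*(-5 + 11449) = (9 + 4*(1/36)) - 107*11444 = (9 + ⅑) - 1224508 = 82/9 - 1224508 = -11020490/9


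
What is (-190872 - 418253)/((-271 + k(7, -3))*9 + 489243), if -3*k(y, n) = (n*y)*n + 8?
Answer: -609125/486591 ≈ -1.2518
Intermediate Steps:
k(y, n) = -8/3 - y*n²/3 (k(y, n) = -((n*y)*n + 8)/3 = -(y*n² + 8)/3 = -(8 + y*n²)/3 = -8/3 - y*n²/3)
(-190872 - 418253)/((-271 + k(7, -3))*9 + 489243) = (-190872 - 418253)/((-271 + (-8/3 - ⅓*7*(-3)²))*9 + 489243) = -609125/((-271 + (-8/3 - ⅓*7*9))*9 + 489243) = -609125/((-271 + (-8/3 - 21))*9 + 489243) = -609125/((-271 - 71/3)*9 + 489243) = -609125/(-884/3*9 + 489243) = -609125/(-2652 + 489243) = -609125/486591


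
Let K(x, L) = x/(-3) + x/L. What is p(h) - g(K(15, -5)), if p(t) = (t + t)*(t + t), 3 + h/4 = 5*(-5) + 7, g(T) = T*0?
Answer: 28224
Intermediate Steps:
K(x, L) = -x/3 + x/L (K(x, L) = x*(-1/3) + x/L = -x/3 + x/L)
g(T) = 0
h = -84 (h = -12 + 4*(5*(-5) + 7) = -12 + 4*(-25 + 7) = -12 + 4*(-18) = -12 - 72 = -84)
p(t) = 4*t**2 (p(t) = (2*t)*(2*t) = 4*t**2)
p(h) - g(K(15, -5)) = 4*(-84)**2 - 1*0 = 4*7056 + 0 = 28224 + 0 = 28224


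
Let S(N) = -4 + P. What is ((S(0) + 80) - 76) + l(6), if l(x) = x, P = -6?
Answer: 0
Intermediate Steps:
S(N) = -10 (S(N) = -4 - 6 = -10)
((S(0) + 80) - 76) + l(6) = ((-10 + 80) - 76) + 6 = (70 - 76) + 6 = -6 + 6 = 0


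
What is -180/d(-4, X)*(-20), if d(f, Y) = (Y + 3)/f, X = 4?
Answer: -14400/7 ≈ -2057.1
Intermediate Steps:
d(f, Y) = (3 + Y)/f
-180/d(-4, X)*(-20) = -180/((3 + 4)/(-4))*(-20) = -180/((-¼*7))*(-20) = -180/(-7/4)*(-20) = -180*(-4)/7*(-20) = -9*(-80/7)*(-20) = (720/7)*(-20) = -14400/7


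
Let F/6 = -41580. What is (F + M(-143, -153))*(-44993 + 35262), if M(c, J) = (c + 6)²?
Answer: 2245048741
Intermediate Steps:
F = -249480 (F = 6*(-41580) = -249480)
M(c, J) = (6 + c)²
(F + M(-143, -153))*(-44993 + 35262) = (-249480 + (6 - 143)²)*(-44993 + 35262) = (-249480 + (-137)²)*(-9731) = (-249480 + 18769)*(-9731) = -230711*(-9731) = 2245048741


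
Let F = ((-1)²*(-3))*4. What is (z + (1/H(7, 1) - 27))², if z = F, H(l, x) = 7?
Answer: 73984/49 ≈ 1509.9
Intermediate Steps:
F = -12 (F = (1*(-3))*4 = -3*4 = -12)
z = -12
(z + (1/H(7, 1) - 27))² = (-12 + (1/7 - 27))² = (-12 + (⅐ - 27))² = (-12 - 188/7)² = (-272/7)² = 73984/49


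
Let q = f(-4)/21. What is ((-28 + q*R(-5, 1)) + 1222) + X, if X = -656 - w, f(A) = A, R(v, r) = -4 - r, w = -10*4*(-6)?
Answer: 6278/21 ≈ 298.95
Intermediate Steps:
w = 240 (w = -40*(-6) = 240)
q = -4/21 ≈ -0.19048
X = -896 (X = -656 - 1*240 = -656 - 240 = -896)
((-28 + q*R(-5, 1)) + 1222) + X = ((-28 - 4*(-4 - 1*1)/21) + 1222) - 896 = ((-28 - 4*(-4 - 1)/21) + 1222) - 896 = ((-28 - 4/21*(-5)) + 1222) - 896 = ((-28 + 20/21) + 1222) - 896 = (-568/21 + 1222) - 896 = 25094/21 - 896 = 6278/21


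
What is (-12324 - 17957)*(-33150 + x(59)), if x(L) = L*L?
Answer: 898406989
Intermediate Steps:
x(L) = L²
(-12324 - 17957)*(-33150 + x(59)) = (-12324 - 17957)*(-33150 + 59²) = -30281*(-33150 + 3481) = -30281*(-29669) = 898406989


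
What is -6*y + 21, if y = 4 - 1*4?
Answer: 21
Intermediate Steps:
y = 0 (y = 4 - 4 = 0)
-6*y + 21 = -6*0 + 21 = 0 + 21 = 21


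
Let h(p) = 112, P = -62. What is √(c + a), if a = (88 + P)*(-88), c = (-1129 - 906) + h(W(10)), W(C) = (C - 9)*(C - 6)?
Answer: I*√4211 ≈ 64.892*I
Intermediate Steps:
W(C) = (-9 + C)*(-6 + C)
c = -1923 (c = (-1129 - 906) + 112 = -2035 + 112 = -1923)
a = -2288 (a = (88 - 62)*(-88) = 26*(-88) = -2288)
√(c + a) = √(-1923 - 2288) = √(-4211) = I*√4211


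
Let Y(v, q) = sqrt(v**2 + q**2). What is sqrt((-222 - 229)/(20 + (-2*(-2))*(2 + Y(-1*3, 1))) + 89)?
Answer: sqrt(2041 + 356*sqrt(10))/(2*sqrt(7 + sqrt(10))) ≈ 8.8264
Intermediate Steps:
Y(v, q) = sqrt(q**2 + v**2)
sqrt((-222 - 229)/(20 + (-2*(-2))*(2 + Y(-1*3, 1))) + 89) = sqrt((-222 - 229)/(20 + (-2*(-2))*(2 + sqrt(1**2 + (-1*3)**2))) + 89) = sqrt(-451/(20 + 4*(2 + sqrt(1 + (-3)**2))) + 89) = sqrt(-451/(20 + 4*(2 + sqrt(1 + 9))) + 89) = sqrt(-451/(20 + 4*(2 + sqrt(10))) + 89) = sqrt(-451/(20 + (8 + 4*sqrt(10))) + 89) = sqrt(-451/(28 + 4*sqrt(10)) + 89) = sqrt(89 - 451/(28 + 4*sqrt(10)))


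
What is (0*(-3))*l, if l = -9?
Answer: 0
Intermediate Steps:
(0*(-3))*l = (0*(-3))*(-9) = 0*(-9) = 0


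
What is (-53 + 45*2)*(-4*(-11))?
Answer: 1628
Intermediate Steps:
(-53 + 45*2)*(-4*(-11)) = (-53 + 90)*44 = 37*44 = 1628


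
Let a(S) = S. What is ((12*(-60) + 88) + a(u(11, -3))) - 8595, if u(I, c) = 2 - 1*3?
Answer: -9228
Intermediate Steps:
u(I, c) = -1 (u(I, c) = 2 - 3 = -1)
((12*(-60) + 88) + a(u(11, -3))) - 8595 = ((12*(-60) + 88) - 1) - 8595 = ((-720 + 88) - 1) - 8595 = (-632 - 1) - 8595 = -633 - 8595 = -9228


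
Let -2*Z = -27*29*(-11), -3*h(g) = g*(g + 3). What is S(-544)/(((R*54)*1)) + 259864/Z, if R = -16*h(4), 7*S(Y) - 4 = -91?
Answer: -296347025/4910976 ≈ -60.344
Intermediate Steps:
h(g) = -g*(3 + g)/3 (h(g) = -g*(g + 3)/3 = -g*(3 + g)/3)
S(Y) = -87/7 (S(Y) = 4/7 + (1/7)*(-91) = 4/7 - 13 = -87/7)
Z = -8613/2 (Z = -(-27*29)*(-11)/2 = -(-783)*(-11)/2 = -1/2*8613 = -8613/2 ≈ -4306.5)
R = 448/3 (R = -(-16)*4*(3 + 4)/3 = -(-16)*4*7/3 = -16*(-28/3) = 448/3 ≈ 149.33)
S(-544)/(((R*54)*1)) + 259864/Z = -87/(7*(((448/3)*54)*1)) + 259864/(-8613/2) = -87/(7*(8064*1)) + 259864*(-2/8613) = -87/7/8064 - 47248/783 = -87/7*1/8064 - 47248/783 = -29/18816 - 47248/783 = -296347025/4910976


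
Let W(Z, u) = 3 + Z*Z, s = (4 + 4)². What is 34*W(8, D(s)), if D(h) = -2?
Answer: 2278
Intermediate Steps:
s = 64 (s = 8² = 64)
W(Z, u) = 3 + Z²
34*W(8, D(s)) = 34*(3 + 8²) = 34*(3 + 64) = 34*67 = 2278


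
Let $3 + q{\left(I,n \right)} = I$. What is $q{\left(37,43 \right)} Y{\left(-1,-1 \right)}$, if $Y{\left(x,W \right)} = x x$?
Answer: $34$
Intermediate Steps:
$Y{\left(x,W \right)} = x^{2}$
$q{\left(I,n \right)} = -3 + I$
$q{\left(37,43 \right)} Y{\left(-1,-1 \right)} = \left(-3 + 37\right) \left(-1\right)^{2} = 34 \cdot 1 = 34$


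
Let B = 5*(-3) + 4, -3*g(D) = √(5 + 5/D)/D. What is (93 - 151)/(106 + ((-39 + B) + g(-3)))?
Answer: -394632/381019 + 261*√30/381019 ≈ -1.0320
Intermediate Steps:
g(D) = -√(5 + 5/D)/(3*D)
B = -11 (B = -15 + 4 = -11)
(93 - 151)/(106 + ((-39 + B) + g(-3))) = (93 - 151)/(106 + ((-39 - 11) - ⅓*√5*√((1 - 3)/(-3))/(-3))) = -58/(106 + (-50 - ⅓*√5*(-⅓)*√(-⅓*(-2)))) = -58/(106 + (-50 - ⅓*√5*(-⅓)*√(⅔))) = -58/(106 + (-50 - ⅓*√5*(-⅓)*√6/3)) = -58/(106 + (-50 + √30/27)) = -58/(56 + √30/27)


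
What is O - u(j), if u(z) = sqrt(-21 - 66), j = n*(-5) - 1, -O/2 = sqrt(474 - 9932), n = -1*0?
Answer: I*(-sqrt(87) - 2*sqrt(9458)) ≈ -203.83*I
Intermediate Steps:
n = 0
O = -2*I*sqrt(9458) (O = -2*sqrt(474 - 9932) = -2*I*sqrt(9458) ≈ -194.5*I)
j = -1 (j = 0*(-5) - 1 = 0 - 1 = -1)
u(z) = I*sqrt(87) (u(z) = sqrt(-87) = I*sqrt(87))
O - u(j) = -2*I*sqrt(9458) - I*sqrt(87) = -I*sqrt(87) - 2*I*sqrt(9458)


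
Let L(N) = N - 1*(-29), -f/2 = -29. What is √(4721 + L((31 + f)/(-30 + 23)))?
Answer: √232127/7 ≈ 68.828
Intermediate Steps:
f = 58 (f = -2*(-29) = 58)
L(N) = 29 + N (L(N) = N + 29 = 29 + N)
√(4721 + L((31 + f)/(-30 + 23))) = √(4721 + (29 + (31 + 58)/(-30 + 23))) = √(4721 + (29 + 89/(-7))) = √(4721 + (29 + 89*(-⅐))) = √(4721 + (29 - 89/7)) = √(4721 + 114/7) = √(33161/7) = √232127/7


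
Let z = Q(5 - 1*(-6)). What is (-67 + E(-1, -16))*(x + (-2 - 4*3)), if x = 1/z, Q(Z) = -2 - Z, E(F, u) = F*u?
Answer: 9333/13 ≈ 717.92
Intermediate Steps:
z = -13 (z = -2 - (5 - 1*(-6)) = -2 - (5 + 6) = -2 - 1*11 = -2 - 11 = -13)
x = -1/13 (x = 1/(-13) = -1/13 ≈ -0.076923)
(-67 + E(-1, -16))*(x + (-2 - 4*3)) = (-67 - 1*(-16))*(-1/13 + (-2 - 4*3)) = (-67 + 16)*(-1/13 + (-2 - 12)) = -51*(-1/13 - 14) = -51*(-183/13) = 9333/13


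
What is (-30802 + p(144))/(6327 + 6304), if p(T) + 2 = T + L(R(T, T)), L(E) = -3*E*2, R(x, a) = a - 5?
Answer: -31494/12631 ≈ -2.4934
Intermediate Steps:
R(x, a) = -5 + a
L(E) = -6*E
p(T) = 28 - 5*T (p(T) = -2 + (T - 6*(-5 + T)) = -2 + (T + (30 - 6*T)) = -2 + (30 - 5*T) = 28 - 5*T)
(-30802 + p(144))/(6327 + 6304) = (-30802 + (28 - 5*144))/(6327 + 6304) = (-30802 + (28 - 720))/12631 = (-30802 - 692)*(1/12631) = -31494*1/12631 = -31494/12631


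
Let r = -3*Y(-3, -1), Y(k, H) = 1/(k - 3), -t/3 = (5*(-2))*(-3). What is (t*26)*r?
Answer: -1170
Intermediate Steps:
t = -90 (t = -3*5*(-2)*(-3) = -(-30)*(-3) = -3*30 = -90)
Y(k, H) = 1/(-3 + k)
r = ½ (r = -3/(-3 - 3) = -3/(-6) = -3*(-⅙) = ½ ≈ 0.50000)
(t*26)*r = -90*26*(½) = -2340*½ = -1170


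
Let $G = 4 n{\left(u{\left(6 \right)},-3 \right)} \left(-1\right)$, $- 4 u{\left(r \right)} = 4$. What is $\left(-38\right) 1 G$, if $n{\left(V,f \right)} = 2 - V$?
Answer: $456$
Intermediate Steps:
$u{\left(r \right)} = -1$ ($u{\left(r \right)} = \left(- \frac{1}{4}\right) 4 = -1$)
$G = -12$ ($G = 4 \left(2 - -1\right) \left(-1\right) = 4 \left(2 + 1\right) \left(-1\right) = 4 \cdot 3 \left(-1\right) = 12 \left(-1\right) = -12$)
$\left(-38\right) 1 G = \left(-38\right) 1 \left(-12\right) = \left(-38\right) \left(-12\right) = 456$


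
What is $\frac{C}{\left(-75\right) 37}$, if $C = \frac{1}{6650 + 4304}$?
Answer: $- \frac{1}{30397350} \approx -3.2898 \cdot 10^{-8}$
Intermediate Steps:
$C = \frac{1}{10954} \approx 9.1291 \cdot 10^{-5}$
$\frac{C}{\left(-75\right) 37} = \frac{1}{10954 \left(\left(-75\right) 37\right)} = \frac{1}{10954 \left(-2775\right)} = \frac{1}{10954} \left(- \frac{1}{2775}\right) = - \frac{1}{30397350}$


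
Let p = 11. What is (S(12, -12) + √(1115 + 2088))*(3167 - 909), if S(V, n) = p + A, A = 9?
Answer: 45160 + 2258*√3203 ≈ 1.7295e+5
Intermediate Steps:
S(V, n) = 20 (S(V, n) = 11 + 9 = 20)
(S(12, -12) + √(1115 + 2088))*(3167 - 909) = (20 + √(1115 + 2088))*(3167 - 909) = (20 + √3203)*2258 = 45160 + 2258*√3203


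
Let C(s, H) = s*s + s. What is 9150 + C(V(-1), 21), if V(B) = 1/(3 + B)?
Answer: 36603/4 ≈ 9150.8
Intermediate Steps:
C(s, H) = s + s² (C(s, H) = s² + s = s + s²)
9150 + C(V(-1), 21) = 9150 + (1 + 1/(3 - 1))/(3 - 1) = 9150 + (1 + 1/2)/2 = 9150 + (1 + ½)/2 = 9150 + (½)*(3/2) = 9150 + ¾ = 36603/4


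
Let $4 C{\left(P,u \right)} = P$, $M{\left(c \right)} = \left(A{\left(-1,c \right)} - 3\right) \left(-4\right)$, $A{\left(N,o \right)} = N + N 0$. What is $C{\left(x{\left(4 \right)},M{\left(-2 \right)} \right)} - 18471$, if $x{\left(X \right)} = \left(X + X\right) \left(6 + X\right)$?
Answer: $-18451$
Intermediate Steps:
$A{\left(N,o \right)} = N$ ($A{\left(N,o \right)} = N + 0 = N$)
$M{\left(c \right)} = 16$ ($M{\left(c \right)} = \left(-1 - 3\right) \left(-4\right) = \left(-4\right) \left(-4\right) = 16$)
$x{\left(X \right)} = 2 X \left(6 + X\right)$
$C{\left(P,u \right)} = \frac{P}{4}$
$C{\left(x{\left(4 \right)},M{\left(-2 \right)} \right)} - 18471 = \frac{2 \cdot 4 \left(6 + 4\right)}{4} - 18471 = \frac{2 \cdot 4 \cdot 10}{4} - 18471 = \frac{1}{4} \cdot 80 - 18471 = 20 - 18471 = -18451$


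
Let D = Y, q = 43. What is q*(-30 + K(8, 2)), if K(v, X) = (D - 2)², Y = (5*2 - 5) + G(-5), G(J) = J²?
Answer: 32422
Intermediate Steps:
Y = 30 (Y = (5*2 - 5) + (-5)² = (10 - 5) + 25 = 5 + 25 = 30)
D = 30
K(v, X) = 784 (K(v, X) = (30 - 2)² = 28² = 784)
q*(-30 + K(8, 2)) = 43*(-30 + 784) = 43*754 = 32422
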